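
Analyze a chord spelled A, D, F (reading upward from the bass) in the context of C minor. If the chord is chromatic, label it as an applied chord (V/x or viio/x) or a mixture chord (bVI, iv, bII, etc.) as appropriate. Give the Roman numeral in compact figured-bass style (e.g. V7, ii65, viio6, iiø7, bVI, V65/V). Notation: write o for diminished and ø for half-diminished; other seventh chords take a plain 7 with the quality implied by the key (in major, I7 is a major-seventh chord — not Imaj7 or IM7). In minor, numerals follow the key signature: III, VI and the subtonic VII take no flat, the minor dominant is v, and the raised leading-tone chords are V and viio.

ii64

Stacked in thirds the chord is D-F-A: a minor triad on D.
D is the second degree of C minor. This is the minor supertonic, borrowed from the parallel major (the Dorian ii).
With A in the bass the chord is in second inversion, so the figured bass is 64.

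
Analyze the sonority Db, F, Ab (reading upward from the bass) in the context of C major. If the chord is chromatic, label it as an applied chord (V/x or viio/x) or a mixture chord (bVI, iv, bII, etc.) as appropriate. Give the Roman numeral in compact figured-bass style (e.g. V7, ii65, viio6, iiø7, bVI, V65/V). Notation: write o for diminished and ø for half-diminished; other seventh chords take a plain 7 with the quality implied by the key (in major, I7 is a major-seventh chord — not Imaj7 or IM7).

bII

The pitches Db-F-Ab form a major triad rooted on Db.
Db is the lowered second degree of C major (diatonic 2 would be D). This is the Neapolitan chord — a major triad on the lowered second degree.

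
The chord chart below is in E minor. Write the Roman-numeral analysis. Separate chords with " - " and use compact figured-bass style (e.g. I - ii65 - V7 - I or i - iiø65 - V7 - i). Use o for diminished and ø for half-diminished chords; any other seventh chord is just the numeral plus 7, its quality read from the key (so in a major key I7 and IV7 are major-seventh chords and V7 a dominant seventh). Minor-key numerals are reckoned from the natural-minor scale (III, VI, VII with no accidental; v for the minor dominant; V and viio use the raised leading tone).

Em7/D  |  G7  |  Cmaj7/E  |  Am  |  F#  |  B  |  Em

Em7/D: minor seventh chord on E = scale degree 1 → i42.
G7: a dominant seventh chord on G, the applied dominant of VI → V7/VI.
Cmaj7/E: root C is the submediant; major seventh chord there is VI65.
Am: minor triad on A = scale degree 4 → iv.
F#: chromatic; F# is V of V, so V/V.
B has root B, degree 5 in E minor, so V.
Em: minor triad on E = scale degree 1 → i.

i42 - V7/VI - VI65 - iv - V/V - V - i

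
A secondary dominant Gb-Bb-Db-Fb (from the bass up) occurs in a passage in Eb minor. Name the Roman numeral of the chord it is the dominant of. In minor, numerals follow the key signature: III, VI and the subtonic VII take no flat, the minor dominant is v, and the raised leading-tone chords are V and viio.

The chord is a dominant seventh chord on Gb.
A dominant resolves down a perfect fifth: Gb → Cb. In Eb minor, Cb is scale degree 6, i.e. VI.

VI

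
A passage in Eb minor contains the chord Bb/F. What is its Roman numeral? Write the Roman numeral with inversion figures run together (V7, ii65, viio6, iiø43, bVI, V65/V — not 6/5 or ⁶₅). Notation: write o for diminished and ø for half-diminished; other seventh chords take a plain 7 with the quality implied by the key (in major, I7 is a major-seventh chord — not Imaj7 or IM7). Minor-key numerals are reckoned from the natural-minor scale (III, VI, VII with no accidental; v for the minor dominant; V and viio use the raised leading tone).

Stacked in thirds the chord is Bb-D-F: a major triad on Bb.
In Eb minor, Bb is the dominant; the diatonic major triad there is V.
With F in the bass the chord is in second inversion, so the figured bass is 64.

V64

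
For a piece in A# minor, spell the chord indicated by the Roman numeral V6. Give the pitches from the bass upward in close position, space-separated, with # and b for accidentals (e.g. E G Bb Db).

G## B# E#

In A# minor, scale degree 5 is E#. The dominant is major (leading tone raised), so V is a major triad.
That chord is spelled E#-G##-B#.
The figured bass 6 indicates first inversion, placing the third (G##) in the bass: G##-B#-E#.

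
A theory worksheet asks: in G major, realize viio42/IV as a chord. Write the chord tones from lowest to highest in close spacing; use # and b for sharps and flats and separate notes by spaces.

Ab B D F

The slash marks an applied leading-tone chord: viio of IV. In G major, IV is C, so the leading tone to it is B, a half step below.
Building a fully diminished seventh chord on B gives B-D-F-Ab.
With the 42 figure the chord is in third inversion; from the bass Ab upward in close position it reads Ab-B-D-F.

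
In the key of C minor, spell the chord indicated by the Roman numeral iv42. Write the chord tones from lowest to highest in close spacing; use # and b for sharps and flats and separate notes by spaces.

Eb F Ab C

In C minor, the subdominant is F, and the diatonic chord built there is a minor seventh chord.
That chord is spelled F-Ab-C-Eb.
With the 42 figure the chord is in third inversion; from the bass Eb upward in close position it reads Eb-F-Ab-C.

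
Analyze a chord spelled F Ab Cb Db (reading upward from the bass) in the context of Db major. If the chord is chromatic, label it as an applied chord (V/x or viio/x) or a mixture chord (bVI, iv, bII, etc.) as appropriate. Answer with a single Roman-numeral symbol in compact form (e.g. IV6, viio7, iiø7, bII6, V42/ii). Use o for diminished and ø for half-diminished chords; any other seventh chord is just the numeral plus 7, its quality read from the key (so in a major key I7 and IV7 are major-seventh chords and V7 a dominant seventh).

V65/IV

Stacked in thirds the chord is Db-F-Ab-Cb: a dominant seventh chord on Db.
Db is not a diatonic chord root with this quality in Db major, but it lies a perfect fifth above Gb (IV), so the chord functions as an applied dominant of IV.
With F in the bass the chord is in first inversion, so the figured bass is 65.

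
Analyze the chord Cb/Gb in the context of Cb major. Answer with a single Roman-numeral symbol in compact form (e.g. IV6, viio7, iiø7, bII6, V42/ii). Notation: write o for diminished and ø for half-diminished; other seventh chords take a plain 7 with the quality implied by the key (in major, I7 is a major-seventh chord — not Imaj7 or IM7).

I64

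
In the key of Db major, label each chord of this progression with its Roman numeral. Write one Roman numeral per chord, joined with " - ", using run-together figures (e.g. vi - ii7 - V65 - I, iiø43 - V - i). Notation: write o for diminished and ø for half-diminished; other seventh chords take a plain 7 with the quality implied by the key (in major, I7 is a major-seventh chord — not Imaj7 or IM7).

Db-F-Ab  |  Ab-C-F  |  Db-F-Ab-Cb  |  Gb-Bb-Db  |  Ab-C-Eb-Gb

I - iii6 - V7/IV - IV - V7

Db-F-Ab: major triad on Db = scale degree 1 → I.
Ab-C-F: minor triad on F = scale degree 3 → iii6.
Db-F-Ab-Cb: a dominant seventh chord on Db, the applied dominant of IV → V7/IV.
Gb-Bb-Db: root Gb is the subdominant; major triad there is IV.
Ab-C-Eb-Gb: root Ab is the dominant; dominant seventh chord there is V7.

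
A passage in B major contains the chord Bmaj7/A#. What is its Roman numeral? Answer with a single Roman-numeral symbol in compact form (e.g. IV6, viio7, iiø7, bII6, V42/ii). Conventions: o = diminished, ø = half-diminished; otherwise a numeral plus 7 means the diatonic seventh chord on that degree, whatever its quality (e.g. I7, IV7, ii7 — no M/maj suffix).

I42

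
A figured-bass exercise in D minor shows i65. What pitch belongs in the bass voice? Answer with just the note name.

i in D minor has root D; the chord is D-F-A-C.
The figure 65 means first inversion — the third is in the bass.

F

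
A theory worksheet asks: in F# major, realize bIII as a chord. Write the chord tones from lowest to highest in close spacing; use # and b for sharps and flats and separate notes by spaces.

bIII is a major triad on the lowered third degree, borrowed from the parallel minor. In F# major that root is A.
So the chord is A-C#-E.

A C# E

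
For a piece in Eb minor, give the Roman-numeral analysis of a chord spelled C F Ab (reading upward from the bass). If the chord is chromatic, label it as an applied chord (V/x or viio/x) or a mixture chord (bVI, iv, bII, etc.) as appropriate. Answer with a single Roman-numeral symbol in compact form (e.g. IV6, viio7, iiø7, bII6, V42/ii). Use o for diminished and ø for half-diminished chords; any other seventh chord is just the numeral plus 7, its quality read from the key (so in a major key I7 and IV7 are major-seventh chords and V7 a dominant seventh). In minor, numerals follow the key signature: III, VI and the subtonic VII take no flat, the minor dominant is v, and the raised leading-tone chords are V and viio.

The pitches F-Ab-C form a minor triad rooted on F.
F is the second degree of Eb minor. This is the minor supertonic, borrowed from the parallel major (the Dorian ii).
With C in the bass the chord is in second inversion, so the figured bass is 64.

ii64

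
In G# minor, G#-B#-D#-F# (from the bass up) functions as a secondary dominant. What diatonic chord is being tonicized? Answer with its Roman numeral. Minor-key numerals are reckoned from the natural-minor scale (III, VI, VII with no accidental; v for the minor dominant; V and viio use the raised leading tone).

iv

The chord is a dominant seventh chord on G#.
A dominant resolves down a perfect fifth: G# → C#. In G# minor, C# is scale degree 4, i.e. iv.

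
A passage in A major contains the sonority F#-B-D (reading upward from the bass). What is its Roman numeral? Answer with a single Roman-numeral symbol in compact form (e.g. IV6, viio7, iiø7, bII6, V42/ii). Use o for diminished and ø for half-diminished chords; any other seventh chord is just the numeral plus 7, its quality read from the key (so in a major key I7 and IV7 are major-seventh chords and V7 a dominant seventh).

ii64

Stacked in thirds the chord is B-D-F#: a minor triad on B.
In A major, B is the supertonic; the diatonic minor triad there is ii.
With F# in the bass the chord is in second inversion, so the figured bass is 64.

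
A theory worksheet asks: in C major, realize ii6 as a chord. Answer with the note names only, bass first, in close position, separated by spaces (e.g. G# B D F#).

The numeral's case and figure indicate a minor triad. In C major its root, the second degree, is D.
Stacking thirds from D gives D-F-A.
With the 6 figure the chord is in first inversion; from the bass F upward in close position it reads F-A-D.

F A D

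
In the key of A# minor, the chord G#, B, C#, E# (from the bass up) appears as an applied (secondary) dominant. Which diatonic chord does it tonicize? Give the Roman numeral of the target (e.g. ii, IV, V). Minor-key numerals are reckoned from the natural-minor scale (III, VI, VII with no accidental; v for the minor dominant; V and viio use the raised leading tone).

The chord is a dominant seventh chord on C#.
A dominant resolves down a perfect fifth: C# → F#. In A# minor, F# is scale degree 6, i.e. VI.

VI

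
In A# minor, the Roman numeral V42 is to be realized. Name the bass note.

V in A# minor has root E#; the chord is E#-G##-B#-D#.
The figure 42 means third inversion — the seventh is in the bass.

D#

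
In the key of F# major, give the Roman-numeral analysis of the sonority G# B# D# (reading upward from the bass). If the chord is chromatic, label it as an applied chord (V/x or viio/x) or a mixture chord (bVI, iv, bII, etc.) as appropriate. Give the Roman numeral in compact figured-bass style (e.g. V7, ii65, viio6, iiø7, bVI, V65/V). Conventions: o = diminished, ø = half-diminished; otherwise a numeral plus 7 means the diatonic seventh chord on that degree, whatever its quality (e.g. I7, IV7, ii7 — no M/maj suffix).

Stacked in thirds the chord is G#-B#-D#: a major triad on G#.
G# is not a diatonic chord root with this quality in F# major, but it lies a perfect fifth above C# (V), so the chord functions as an applied dominant of V.

V/V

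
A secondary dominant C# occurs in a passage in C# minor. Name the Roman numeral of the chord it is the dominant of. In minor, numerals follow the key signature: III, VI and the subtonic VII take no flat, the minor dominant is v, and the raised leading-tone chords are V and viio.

iv

The chord is a major triad on C#.
A dominant resolves down a perfect fifth: C# → F#. In C# minor, F# is scale degree 4, i.e. iv.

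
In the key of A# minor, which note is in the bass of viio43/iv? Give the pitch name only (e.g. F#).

G#

The applied chord viio43/iv is rooted on C##: C##-E#-G#-B.
The figure 43 means second inversion — the fifth is in the bass.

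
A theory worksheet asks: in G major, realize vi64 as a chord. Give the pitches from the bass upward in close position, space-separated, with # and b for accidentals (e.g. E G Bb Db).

In G major, the sixth degree is E, and the diatonic chord built there is a minor triad.
Stacking thirds from E gives E-G-B.
The figured bass 64 indicates second inversion, placing the fifth (B) in the bass: B-E-G.

B E G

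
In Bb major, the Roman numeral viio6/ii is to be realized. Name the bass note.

The applied chord viio6/ii is rooted on B: B-D-F.
The figure 6 means first inversion — the third is in the bass.

D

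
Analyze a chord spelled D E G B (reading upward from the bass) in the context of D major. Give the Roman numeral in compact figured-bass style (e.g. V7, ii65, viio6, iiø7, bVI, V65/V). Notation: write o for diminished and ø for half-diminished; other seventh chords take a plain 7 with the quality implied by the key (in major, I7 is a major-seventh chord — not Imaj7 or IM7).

ii42

The pitches E-G-B-D form a minor seventh chord rooted on E.
E is scale degree 2 in D major, and a minor seventh chord on that degree is written ii7.
With D in the bass the chord is in third inversion, so the figured bass is 42.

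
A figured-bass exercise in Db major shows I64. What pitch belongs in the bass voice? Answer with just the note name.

Ab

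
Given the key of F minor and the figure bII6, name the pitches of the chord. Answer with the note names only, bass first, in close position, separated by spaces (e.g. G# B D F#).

Bb Db Gb

bII6 is the Neapolitan sixth — a major triad on the lowered second degree, here in its customary first inversion. In F minor that root is Gb.
So the chord is Gb-Bb-Db.
The figured bass 6 indicates first inversion, placing the third (Bb) in the bass: Bb-Db-Gb.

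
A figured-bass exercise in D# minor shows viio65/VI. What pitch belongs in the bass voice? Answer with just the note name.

C#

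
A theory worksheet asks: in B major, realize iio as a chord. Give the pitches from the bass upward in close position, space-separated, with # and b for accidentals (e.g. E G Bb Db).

iio is the diminished supertonic triad, borrowed from the parallel minor. In B major that root is C#.
So the chord is C#-E-G.

C# E G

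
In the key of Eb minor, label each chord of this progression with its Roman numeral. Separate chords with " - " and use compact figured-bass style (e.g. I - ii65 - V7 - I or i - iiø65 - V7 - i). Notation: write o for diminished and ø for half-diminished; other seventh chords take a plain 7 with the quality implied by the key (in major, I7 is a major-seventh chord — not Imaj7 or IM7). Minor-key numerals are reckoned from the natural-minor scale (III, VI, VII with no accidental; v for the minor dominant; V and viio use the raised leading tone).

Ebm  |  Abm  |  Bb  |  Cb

Ebm: minor triad on Eb = scale degree 1 → i.
Abm: root Ab is the subdominant; minor triad there is iv.
Bb has root Bb, degree 5 in Eb minor, so V.
Cb has root Cb, degree 6 in Eb minor, so VI.

i - iv - V - VI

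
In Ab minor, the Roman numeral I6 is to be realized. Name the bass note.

C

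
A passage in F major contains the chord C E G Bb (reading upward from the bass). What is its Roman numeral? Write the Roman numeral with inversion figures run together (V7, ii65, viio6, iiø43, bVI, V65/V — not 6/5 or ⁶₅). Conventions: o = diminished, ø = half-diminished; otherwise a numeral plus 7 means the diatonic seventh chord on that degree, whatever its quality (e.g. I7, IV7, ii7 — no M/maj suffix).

V7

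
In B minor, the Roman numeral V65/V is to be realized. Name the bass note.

E#

The applied chord V65/V is rooted on C#: C#-E#-G#-B.
The figure 65 means first inversion — the third is in the bass.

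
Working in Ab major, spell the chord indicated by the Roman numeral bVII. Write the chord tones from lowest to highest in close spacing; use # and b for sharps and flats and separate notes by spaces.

Scale degree 7 in Ab major is G; lowering it a half step gives Gb. bVII is a major triad on the lowered seventh degree (the subtonic), borrowed from the parallel minor.
So the chord is Gb-Bb-Db.

Gb Bb Db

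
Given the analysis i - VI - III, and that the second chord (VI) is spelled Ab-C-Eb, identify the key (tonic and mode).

C minor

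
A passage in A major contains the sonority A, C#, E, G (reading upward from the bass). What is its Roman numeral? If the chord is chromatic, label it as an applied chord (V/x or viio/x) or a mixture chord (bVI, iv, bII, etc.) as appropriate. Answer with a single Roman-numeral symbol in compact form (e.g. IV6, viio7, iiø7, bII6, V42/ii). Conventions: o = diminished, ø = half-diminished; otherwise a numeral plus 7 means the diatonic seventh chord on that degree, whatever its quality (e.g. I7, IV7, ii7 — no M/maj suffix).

V7/IV

The pitches A-C#-E-G form a dominant seventh chord rooted on A.
A is not a diatonic chord root with this quality in A major, but it lies a perfect fifth above D (IV), so the chord functions as an applied dominant of IV.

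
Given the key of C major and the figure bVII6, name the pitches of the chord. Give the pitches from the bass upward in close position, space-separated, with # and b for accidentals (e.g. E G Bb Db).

Scale degree 7 in C major is B; lowering it a half step gives Bb. bVII6 is a major triad on the lowered seventh degree (the subtonic), borrowed from the parallel minor.
So the chord is Bb-D-F.
With the 6 figure the chord is in first inversion; from the bass D upward in close position it reads D-F-Bb.

D F Bb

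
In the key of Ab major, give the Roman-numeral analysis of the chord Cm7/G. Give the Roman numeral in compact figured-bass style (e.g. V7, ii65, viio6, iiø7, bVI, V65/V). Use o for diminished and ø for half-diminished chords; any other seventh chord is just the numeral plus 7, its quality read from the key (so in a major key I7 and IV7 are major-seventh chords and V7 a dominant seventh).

The pitches C-Eb-G-Bb form a minor seventh chord rooted on C.
In Ab major, C is the mediant; the diatonic minor seventh chord there is iii7.
With G in the bass the chord is in second inversion, so the figured bass is 43.

iii43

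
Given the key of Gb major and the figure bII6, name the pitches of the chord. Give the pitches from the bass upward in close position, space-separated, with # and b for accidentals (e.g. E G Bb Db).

Cb Ebb Abb

Scale degree 2 in Gb major is Ab; lowering it a half step gives Abb. bII6 is the Neapolitan sixth — a major triad on the lowered second degree, here in its customary first inversion.
So the chord is Abb-Cb-Ebb, a major triad.
The figured bass 6 indicates first inversion, placing the third (Cb) in the bass: Cb-Ebb-Abb.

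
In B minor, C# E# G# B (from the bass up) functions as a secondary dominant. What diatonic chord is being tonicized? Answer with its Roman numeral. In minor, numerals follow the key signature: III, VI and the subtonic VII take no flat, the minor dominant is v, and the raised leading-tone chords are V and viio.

The chord is a dominant seventh chord on C#.
A dominant resolves down a perfect fifth: C# → F#. In B minor, F# is scale degree 5, i.e. V.

V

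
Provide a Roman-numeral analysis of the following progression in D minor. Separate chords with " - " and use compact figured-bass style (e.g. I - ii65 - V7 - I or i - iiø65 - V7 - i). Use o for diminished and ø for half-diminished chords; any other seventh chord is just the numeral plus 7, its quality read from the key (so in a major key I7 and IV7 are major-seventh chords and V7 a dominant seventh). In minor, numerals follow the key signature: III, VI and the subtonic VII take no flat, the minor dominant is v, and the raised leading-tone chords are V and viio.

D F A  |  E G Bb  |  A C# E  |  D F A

D-F-A: minor triad on D = scale degree 1 → i.
E-G-Bb: root E is the supertonic; diminished triad there is iio.
A-C#-E has root A, degree 5 in D minor, so V.
D-F-A: minor triad on D = scale degree 1 → i.

i - iio - V - i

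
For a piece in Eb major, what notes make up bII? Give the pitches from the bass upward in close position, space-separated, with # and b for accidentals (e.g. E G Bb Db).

Fb Ab Cb

bII is the Neapolitan chord — a major triad on the lowered second degree. In Eb major that root is Fb.
So the chord is Fb-Ab-Cb.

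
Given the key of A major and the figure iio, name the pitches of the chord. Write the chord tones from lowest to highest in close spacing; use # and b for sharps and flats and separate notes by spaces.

B D F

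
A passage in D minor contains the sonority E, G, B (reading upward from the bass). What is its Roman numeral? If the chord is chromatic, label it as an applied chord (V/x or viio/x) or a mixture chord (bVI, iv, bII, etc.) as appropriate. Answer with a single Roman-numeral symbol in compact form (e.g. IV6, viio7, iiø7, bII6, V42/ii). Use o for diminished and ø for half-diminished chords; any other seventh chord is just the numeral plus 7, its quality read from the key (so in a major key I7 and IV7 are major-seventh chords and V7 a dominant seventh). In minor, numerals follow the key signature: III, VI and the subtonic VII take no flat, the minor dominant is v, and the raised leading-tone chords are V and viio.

Stacked in thirds the chord is E-G-B: a minor triad on E.
E is the second degree of D minor. This is the minor supertonic, borrowed from the parallel major (the Dorian ii).

ii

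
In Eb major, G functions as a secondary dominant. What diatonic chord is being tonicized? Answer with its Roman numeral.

vi

The chord is a major triad on G.
A dominant resolves down a perfect fifth: G → C. In Eb major, C is scale degree 6, i.e. vi.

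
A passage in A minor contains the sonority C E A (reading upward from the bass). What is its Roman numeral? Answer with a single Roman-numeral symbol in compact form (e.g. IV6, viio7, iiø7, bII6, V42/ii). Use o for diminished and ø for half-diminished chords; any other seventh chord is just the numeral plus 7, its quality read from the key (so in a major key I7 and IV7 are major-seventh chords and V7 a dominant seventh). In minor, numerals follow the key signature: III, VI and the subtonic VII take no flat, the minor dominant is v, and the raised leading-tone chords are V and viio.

i6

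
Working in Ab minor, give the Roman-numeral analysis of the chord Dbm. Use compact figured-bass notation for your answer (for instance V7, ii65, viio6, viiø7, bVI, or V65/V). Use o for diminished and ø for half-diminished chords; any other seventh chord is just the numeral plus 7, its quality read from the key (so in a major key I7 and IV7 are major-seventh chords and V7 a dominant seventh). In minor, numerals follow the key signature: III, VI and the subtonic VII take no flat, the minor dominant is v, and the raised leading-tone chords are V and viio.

iv

The pitches Db-Fb-Ab form a minor triad rooted on Db.
Db is scale degree 4 in Ab minor, and a minor triad on that degree is written iv.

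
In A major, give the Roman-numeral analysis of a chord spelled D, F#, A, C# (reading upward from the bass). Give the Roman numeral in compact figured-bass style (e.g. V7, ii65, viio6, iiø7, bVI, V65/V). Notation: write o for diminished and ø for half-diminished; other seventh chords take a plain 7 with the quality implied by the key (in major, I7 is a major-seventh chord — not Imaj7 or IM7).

IV7

Stacked in thirds the chord is D-F#-A-C#: a major seventh chord on D.
In A major, D is the subdominant; the diatonic major seventh chord there is IV7.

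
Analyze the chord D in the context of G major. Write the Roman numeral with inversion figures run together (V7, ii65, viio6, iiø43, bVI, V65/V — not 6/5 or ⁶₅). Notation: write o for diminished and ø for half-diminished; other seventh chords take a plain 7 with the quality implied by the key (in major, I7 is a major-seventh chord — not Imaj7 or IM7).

Stacked in thirds the chord is D-F#-A: a major triad on D.
In G major, D is the dominant; the diatonic major triad there is V.

V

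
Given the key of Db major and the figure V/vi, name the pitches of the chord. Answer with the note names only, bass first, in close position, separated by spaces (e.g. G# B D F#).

F A C

The slash means an applied dominant: we want the dominant of vi. In Db major, vi is Bb minor, and its dominant is built on F.
Building a major triad on F gives F-A-C.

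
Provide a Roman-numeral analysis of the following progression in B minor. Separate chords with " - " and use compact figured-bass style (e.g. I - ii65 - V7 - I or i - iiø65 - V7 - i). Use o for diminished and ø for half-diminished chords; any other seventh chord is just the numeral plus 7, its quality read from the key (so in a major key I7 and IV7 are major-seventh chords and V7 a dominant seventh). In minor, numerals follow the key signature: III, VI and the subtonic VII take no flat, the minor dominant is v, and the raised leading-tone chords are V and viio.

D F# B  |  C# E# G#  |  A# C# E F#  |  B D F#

D-F#-B: root B is the tonic; minor triad there is i6.
C#-E#-G#: a major triad on C#, the applied dominant of V → V/V.
A#-C#-E-F# has root F#, degree 5 in B minor, so V65.
B-D-F#: root B is the tonic; minor triad there is i.

i6 - V/V - V65 - i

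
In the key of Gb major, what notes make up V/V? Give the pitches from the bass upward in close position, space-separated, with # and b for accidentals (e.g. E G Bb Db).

Ab C Eb

V/V is a secondary dominant — the dominant triad of V. V in Gb major is Db, so the applied chord's root is Ab, a perfect fifth above.
Building a major triad on Ab gives Ab-C-Eb.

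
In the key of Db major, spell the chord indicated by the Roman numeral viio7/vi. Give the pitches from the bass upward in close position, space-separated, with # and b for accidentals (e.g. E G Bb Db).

The slash marks an applied leading-tone chord: viio of vi. In Db major, vi is Bb, so the leading tone to it is A, a half step below.
Building a fully diminished seventh chord on A gives A-C-Eb-Gb.

A C Eb Gb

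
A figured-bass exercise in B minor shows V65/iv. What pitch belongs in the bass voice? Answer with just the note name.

The applied chord V65/iv is rooted on B: B-D#-F#-A.
The figure 65 means first inversion — the third is in the bass.

D#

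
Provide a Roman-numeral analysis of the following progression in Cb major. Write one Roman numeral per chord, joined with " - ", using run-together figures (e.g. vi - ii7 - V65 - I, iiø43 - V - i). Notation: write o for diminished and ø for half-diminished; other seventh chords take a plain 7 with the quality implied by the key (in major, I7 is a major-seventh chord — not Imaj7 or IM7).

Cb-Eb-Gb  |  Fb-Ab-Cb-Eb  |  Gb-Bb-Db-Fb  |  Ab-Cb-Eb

Cb-Eb-Gb: root Cb is the tonic; major triad there is I.
Fb-Ab-Cb-Eb: major seventh chord on Fb = scale degree 4 → IV7.
Gb-Bb-Db-Fb has root Gb, degree 5 in Cb major, so V7.
Ab-Cb-Eb has root Ab, degree 6 in Cb major, so vi.

I - IV7 - V7 - vi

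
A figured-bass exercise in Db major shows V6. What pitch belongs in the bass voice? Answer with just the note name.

C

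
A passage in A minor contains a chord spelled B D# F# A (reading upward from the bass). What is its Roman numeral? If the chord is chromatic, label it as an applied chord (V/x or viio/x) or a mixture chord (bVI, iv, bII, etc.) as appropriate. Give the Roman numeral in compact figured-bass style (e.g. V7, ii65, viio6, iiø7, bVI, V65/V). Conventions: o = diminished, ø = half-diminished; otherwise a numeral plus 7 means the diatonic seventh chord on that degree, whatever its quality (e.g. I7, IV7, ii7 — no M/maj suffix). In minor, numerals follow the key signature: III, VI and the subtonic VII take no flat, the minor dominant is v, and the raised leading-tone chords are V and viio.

The pitches B-D#-F#-A form a dominant seventh chord rooted on B.
B is not a diatonic chord root with this quality in A minor, but it lies a perfect fifth above E (V), so the chord functions as an applied dominant of V.

V7/V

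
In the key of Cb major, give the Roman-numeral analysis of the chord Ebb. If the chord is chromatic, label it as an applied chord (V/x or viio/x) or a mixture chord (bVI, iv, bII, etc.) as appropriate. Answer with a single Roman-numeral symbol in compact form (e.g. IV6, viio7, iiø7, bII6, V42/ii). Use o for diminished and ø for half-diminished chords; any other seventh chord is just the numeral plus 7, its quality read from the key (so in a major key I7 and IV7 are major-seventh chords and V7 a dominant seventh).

The pitches Ebb-Gb-Bbb form a major triad rooted on Ebb.
Ebb is the lowered third degree of Cb major (diatonic 3 would be Eb). This is a major triad on the lowered third degree, borrowed from the parallel minor.

bIII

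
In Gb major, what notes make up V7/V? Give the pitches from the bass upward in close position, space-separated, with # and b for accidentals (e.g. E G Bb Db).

Ab C Eb Gb

V7/V is a secondary dominant — the dominant seventh of V. V in Gb major is Db, so the applied chord's root is Ab, a perfect fifth above.
Building a dominant seventh chord on Ab gives Ab-C-Eb-Gb.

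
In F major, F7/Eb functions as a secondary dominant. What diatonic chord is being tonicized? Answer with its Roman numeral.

The chord is a dominant seventh chord on F.
A dominant resolves down a perfect fifth: F → Bb. In F major, Bb is scale degree 4, i.e. IV.

IV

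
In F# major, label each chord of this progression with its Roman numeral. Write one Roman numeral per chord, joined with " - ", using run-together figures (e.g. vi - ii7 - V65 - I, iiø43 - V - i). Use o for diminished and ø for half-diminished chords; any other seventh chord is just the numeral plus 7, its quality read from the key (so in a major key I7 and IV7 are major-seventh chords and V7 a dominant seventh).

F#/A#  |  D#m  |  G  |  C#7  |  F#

I6 - vi - bII - V7 - I

F#/A# has root F#, degree 1 in F# major, so I6.
D#m has root D#, degree 6 in F# major, so vi.
G is non-diatonic — a major triad on the lowered supertonic (G): the Neapolitan chord, bII.
C#7 has root C#, degree 5 in F# major, so V7.
F#: root F# is the tonic; major triad there is I.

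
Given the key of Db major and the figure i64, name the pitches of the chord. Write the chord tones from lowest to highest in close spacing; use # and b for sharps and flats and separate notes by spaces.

Ab Db Fb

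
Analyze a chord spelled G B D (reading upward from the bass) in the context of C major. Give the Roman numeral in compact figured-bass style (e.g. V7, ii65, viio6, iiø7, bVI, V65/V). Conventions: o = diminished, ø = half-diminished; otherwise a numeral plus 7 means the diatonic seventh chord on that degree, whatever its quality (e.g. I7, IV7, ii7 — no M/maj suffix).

V

Stacked in thirds the chord is G-B-D: a major triad on G.
In C major, G is the dominant; the diatonic major triad there is V.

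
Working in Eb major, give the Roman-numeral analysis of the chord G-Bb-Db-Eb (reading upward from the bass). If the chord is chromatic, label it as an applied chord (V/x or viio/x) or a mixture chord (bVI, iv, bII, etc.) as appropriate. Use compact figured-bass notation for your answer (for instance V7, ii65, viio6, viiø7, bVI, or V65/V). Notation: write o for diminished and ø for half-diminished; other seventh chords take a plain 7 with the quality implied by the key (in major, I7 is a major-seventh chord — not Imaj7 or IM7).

V65/IV

The pitches Eb-G-Bb-Db form a dominant seventh chord rooted on Eb.
Eb is not a diatonic chord root with this quality in Eb major, but it lies a perfect fifth above Ab (IV), so the chord functions as an applied dominant of IV.
With G in the bass the chord is in first inversion, so the figured bass is 65.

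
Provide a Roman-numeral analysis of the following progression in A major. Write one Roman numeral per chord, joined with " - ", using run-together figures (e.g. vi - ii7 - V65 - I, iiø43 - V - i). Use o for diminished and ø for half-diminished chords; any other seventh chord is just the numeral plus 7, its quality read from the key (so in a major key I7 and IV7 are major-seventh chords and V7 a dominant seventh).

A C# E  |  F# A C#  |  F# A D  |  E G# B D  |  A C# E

A-C#-E has root A, degree 1 in A major, so I.
F#-A-C# has root F#, degree 6 in A major, so vi.
F#-A-D has root D, degree 4 in A major, so IV6.
E-G#-B-D: root E is the dominant; dominant seventh chord there is V7.
A-C#-E: root A is the tonic; major triad there is I.

I - vi - IV6 - V7 - I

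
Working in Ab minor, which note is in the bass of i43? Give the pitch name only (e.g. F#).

i in Ab minor has root Ab; the chord is Ab-Cb-Eb-Gb.
The figure 43 means second inversion — the fifth is in the bass.

Eb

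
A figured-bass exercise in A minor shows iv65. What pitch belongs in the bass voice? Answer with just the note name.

F

iv in A minor has root D; the chord is D-F-A-C.
The figure 65 means first inversion — the third is in the bass.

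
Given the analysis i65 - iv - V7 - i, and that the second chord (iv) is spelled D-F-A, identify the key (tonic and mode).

A minor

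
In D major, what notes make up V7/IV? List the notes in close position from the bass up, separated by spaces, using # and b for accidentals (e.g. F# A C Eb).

D F# A C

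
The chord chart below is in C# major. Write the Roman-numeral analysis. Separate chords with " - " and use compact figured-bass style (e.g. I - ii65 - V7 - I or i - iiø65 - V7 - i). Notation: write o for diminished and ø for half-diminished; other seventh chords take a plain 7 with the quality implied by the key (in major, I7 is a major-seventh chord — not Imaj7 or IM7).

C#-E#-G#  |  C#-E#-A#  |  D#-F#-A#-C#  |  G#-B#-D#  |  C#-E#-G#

I - vi6 - ii7 - V - I

C#-E#-G#: root C# is the tonic; major triad there is I.
C#-E#-A# has root A#, degree 6 in C# major, so vi6.
D#-F#-A#-C# has root D#, degree 2 in C# major, so ii7.
G#-B#-D#: root G# is the dominant; major triad there is V.
C#-E#-G# has root C#, degree 1 in C# major, so I.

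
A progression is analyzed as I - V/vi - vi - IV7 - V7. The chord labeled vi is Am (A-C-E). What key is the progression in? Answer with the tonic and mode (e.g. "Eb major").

C major

The anchor chord is a minor triad on A, labeled vi.
vi on A implies A is the submediant; that puts the tonic at C, and the lowercase numeral fits major mode.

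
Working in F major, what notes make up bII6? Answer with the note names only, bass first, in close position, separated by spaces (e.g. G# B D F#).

Bb Db Gb

Scale degree 2 in F major is G; lowering it a half step gives Gb. bII6 is the Neapolitan sixth — a major triad on the lowered second degree, here in its customary first inversion.
So the chord is Gb-Bb-Db.
With the 6 figure the chord is in first inversion; from the bass Bb upward in close position it reads Bb-Db-Gb.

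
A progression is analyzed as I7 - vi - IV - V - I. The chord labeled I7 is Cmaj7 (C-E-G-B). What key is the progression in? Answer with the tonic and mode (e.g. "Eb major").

C major

The chord Cmaj7 is a major seventh chord rooted on C; its label is I7.
If C is scale degree 1 and the mode makes that degree carry a major seventh chord, the tonic is C and the mode is major.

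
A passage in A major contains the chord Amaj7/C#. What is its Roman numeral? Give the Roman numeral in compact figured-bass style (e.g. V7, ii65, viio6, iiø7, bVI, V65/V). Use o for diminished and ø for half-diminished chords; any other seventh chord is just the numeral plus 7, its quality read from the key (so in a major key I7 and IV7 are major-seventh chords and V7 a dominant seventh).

The pitches A-C#-E-G# form a major seventh chord rooted on A.
In A major, A is the tonic; the diatonic major seventh chord there is I7.
With C# in the bass the chord is in first inversion, so the figured bass is 65.

I65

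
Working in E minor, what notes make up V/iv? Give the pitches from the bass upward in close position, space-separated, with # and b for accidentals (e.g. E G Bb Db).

The slash means an applied dominant: we want the dominant of iv. In E minor, iv is A minor, and its dominant is built on E.
Building a major triad on E gives E-G#-B.

E G# B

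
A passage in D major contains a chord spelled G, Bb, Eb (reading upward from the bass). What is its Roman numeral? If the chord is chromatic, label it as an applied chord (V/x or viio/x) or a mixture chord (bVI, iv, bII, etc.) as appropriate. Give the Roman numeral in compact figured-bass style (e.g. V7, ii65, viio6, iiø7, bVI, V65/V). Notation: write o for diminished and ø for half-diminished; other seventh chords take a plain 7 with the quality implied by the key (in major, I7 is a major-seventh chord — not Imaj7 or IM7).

Stacked in thirds the chord is Eb-G-Bb: a major triad on Eb.
Eb is the lowered second degree of D major (diatonic 2 would be E). This is the Neapolitan sixth — a major triad on the lowered second degree, here in its customary first inversion.
With G in the bass the chord is in first inversion, so the figured bass is 6.

bII6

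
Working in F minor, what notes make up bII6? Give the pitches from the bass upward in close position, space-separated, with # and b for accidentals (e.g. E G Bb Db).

Bb Db Gb

Scale degree 2 in F minor is G; lowering it a half step gives Gb. bII6 is the Neapolitan sixth — a major triad on the lowered second degree, here in its customary first inversion.
So the chord is Gb-Bb-Db, a major triad.
The figured bass 6 indicates first inversion, placing the third (Bb) in the bass: Bb-Db-Gb.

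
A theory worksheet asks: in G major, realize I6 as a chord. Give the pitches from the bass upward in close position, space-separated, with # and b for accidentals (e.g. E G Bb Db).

The numeral's case and figure indicate a major triad. In G major its root, scale degree 1, is G.
Stacking thirds from G gives G-B-D.
The figured bass 6 indicates first inversion, placing the third (B) in the bass: B-D-G.

B D G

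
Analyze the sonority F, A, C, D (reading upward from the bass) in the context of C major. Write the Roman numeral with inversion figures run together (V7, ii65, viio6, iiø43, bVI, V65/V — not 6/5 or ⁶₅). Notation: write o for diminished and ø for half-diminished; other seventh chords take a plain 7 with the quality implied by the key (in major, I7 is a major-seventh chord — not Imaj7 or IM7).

ii65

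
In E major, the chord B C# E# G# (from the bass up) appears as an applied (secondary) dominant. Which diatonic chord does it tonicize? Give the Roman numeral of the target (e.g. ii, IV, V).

ii

The chord is a dominant seventh chord on C#.
A dominant resolves down a perfect fifth: C# → F#. In E major, F# is scale degree 2, i.e. ii.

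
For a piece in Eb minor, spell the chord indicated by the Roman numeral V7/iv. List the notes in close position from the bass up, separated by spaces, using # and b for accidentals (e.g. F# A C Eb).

Eb G Bb Db

The slash means an applied dominant: we want the dominant of iv. In Eb minor, iv is Ab minor, and its dominant is built on Eb.
Building a dominant seventh chord on Eb gives Eb-G-Bb-Db.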